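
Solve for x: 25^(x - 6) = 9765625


Express both sides with the same base.
9765625 = 25^5
Since the bases match, equate exponents: x - 6 = 5
So x = 5 - (-6) = 11

x = 11


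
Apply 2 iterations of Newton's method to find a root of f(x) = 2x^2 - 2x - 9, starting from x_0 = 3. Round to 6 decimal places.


Newton's method: x_(n+1) = x_n - f(x_n)/f'(x_n)
f(x) = 2x^2 - 2x - 9
f'(x) = 4x - 2

Iteration 1:
  f(3.000000) = 3.000000
  f'(3.000000) = 10.000000
  x_1 = 3.000000 - (3.000000)/(10.000000) = 2.700000

Iteration 2:
  f(2.700000) = 0.180000
  f'(2.700000) = 8.800000
  x_2 = 2.700000 - (0.180000)/(8.800000) = 2.679545

x_2 = 2.679545


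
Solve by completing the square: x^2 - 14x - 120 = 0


Start: x^2 - 14x - 120 = 0
Move constant: x^2 - 14x = 120
Half of -14 is -7, squared is 49
Add 49 to both sides: x^2 - 14x + 49 = 169
(x - 7)^2 = 169
x - 7 = ±13
x = 7 + 13 = 20 or x = 7 - 13 = -6

x = -6, x = 20


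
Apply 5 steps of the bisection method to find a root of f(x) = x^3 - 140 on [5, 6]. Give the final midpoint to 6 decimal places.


f(x) = x^3 - 140
f(5) = -15 < 0
f(6) = 76 > 0

Step 1: midpoint = (5.000000 + 6.000000)/2 = 5.500000
  f(5.500000) = 26.375000
  f(mid) > 0, so root is in [5.000000, 5.500000]

Step 2: midpoint = (5.000000 + 5.500000)/2 = 5.250000
  f(5.250000) = 4.703125
  f(mid) > 0, so root is in [5.000000, 5.250000]

Step 3: midpoint = (5.000000 + 5.250000)/2 = 5.125000
  f(5.125000) = -5.388672
  f(mid) < 0, so root is in [5.125000, 5.250000]

Step 4: midpoint = (5.125000 + 5.250000)/2 = 5.187500
  f(5.187500) = -0.403564
  f(mid) < 0, so root is in [5.187500, 5.250000]

Step 5: midpoint = (5.187500 + 5.250000)/2 = 5.218750
  f(5.218750) = 2.134491
  f(mid) > 0, so root is in [5.187500, 5.218750]

midpoint = 5.218750


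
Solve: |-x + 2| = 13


An absolute value equation |expr| = 13 gives two cases:
Case 1: -x + 2 = 13
  -x = 11, so x = -11
Case 2: -x + 2 = -13
  -x = -15, so x = 15

x = -11, x = 15


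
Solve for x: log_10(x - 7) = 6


Convert to exponential form: x - 7 = 10^6 = 1000000
x = 1000000 + 7 = 1000007
Check: log_10(1000007 - 7) = log_10(1000000) = log_10(1000000) = 6 ✓

x = 1000007


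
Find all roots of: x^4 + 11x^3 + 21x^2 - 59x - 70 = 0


Let p(x) = x^4 + 11x^3 + 21x^2 - 59x - 70. By the rational root theorem (leading coefficient 1), any rational root is an integer divisor of 70: try ±1, ±2, ... in turn.
Test x = 1: value = -96 ≠ 0.
Test x = -1: value = 0 ✓, so (x + 1) is a factor.
Synthetic division by (x + 1): bring down 1; 1(-1) + 11 = 10; 10(-1) + 21 = 11; 11(-1) - 59 = -70; (-70)(-1) - 70 = 0 → quotient x^3 + 10x^2 + 11x - 70, remainder 0.
Continue with the quotient x^3 + 10x^2 + 11x - 70 (candidates must divide 70; re-test x = -1 first in case it repeats).
Test x = -1: value = -72 ≠ 0.
Test x = 2: value = 0 ✓, so (x - 2) is a factor.
Synthetic division by (x - 2): bring down 1; 1(2) + 10 = 12; 12(2) + 11 = 35; 35(2) - 70 = 0 → quotient x^2 + 12x + 35, remainder 0.
Solve the quadratic x^2 + 12x + 35 = 0: discriminant = 12^2 - 4(1)(35) = 144 - 140 = 4.
sqrt(4) = 2, so x = (-12 ± 2)/2: x = -5 or x = -7.
Collecting all roots found:

x = -7, x = -5, x = -1, x = 2


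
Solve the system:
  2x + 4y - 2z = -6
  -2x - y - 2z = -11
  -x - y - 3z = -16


Using Cramer's rule. Expand each determinant along the first row.
D  = 2*[(-1)*(-3) - (-2)*(-1)] - 4*[(-2)*(-3) - (-2)*(-1)] + (-2)*[(-2)*(-1) - (-1)*(-1)]
  = 2*(1) - 4*(4) + (-2)*(1) = -16
Dx = (-6)*[(-1)*(-3) - (-2)*(-1)] - 4*[(-11)*(-3) - (-2)*(-16)] + (-2)*[(-11)*(-1) - (-1)*(-16)]
  = (-6)*(1) - 4*(1) + (-2)*(-5) = 0
Dy = 2*[(-11)*(-3) - (-2)*(-16)] - (-6)*[(-2)*(-3) - (-2)*(-1)] + (-2)*[(-2)*(-16) - (-11)*(-1)]
  = 2*(1) - (-6)*(4) + (-2)*(21) = -16
Dz = 2*[(-1)*(-16) - (-11)*(-1)] - 4*[(-2)*(-16) - (-11)*(-1)] + (-6)*[(-2)*(-1) - (-1)*(-1)]
  = 2*(5) - 4*(21) + (-6)*(1) = -80
x = Dx/D = 0/-16 = 0, y = Dy/D = -16/-16 = 1, z = Dz/D = -80/-16 = 5
Check eq1: (2)(0) + (4)(1) + (-2)(5) = -6 = -6 ✓
Check eq2: (-2)(0) + (-1)(1) + (-2)(5) = -11 = -11 ✓
Check eq3: (-1)(0) + (-1)(1) + (-3)(5) = -16 = -16 ✓

x = 0, y = 1, z = 5


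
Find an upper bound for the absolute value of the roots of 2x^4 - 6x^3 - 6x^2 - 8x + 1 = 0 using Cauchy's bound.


Cauchy's bound: all roots r satisfy |r| <= 1 + max(|a_i/a_n|) for i = 0,...,n-1
where a_n is the leading coefficient.

Coefficients: [2, -6, -6, -8, 1]
Leading coefficient a_n = 2
Ratios |a_i/a_n|: 3, 3, 4, 1/2
Maximum ratio: 4
Cauchy's bound: |r| <= 1 + 4 = 5

Upper bound = 5


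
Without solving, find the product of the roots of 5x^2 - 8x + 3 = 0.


By Vieta's formulas for ax^2 + bx + c = 0:
  Sum of roots = -b/a
  Product of roots = c/a

Here a = 5, b = -8, c = 3
Sum = -(-8)/5 = 8/5
Product = 3/5 = 3/5

Product = 3/5


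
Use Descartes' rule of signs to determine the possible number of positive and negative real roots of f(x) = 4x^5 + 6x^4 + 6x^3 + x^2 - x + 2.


Descartes' rule of signs:

For positive roots, count sign changes in f(x) = 4x^5 + 6x^4 + 6x^3 + x^2 - x + 2:
Signs of coefficients: +, +, +, +, -, +
Number of sign changes: 2
Possible positive real roots: 2, 0

For negative roots, examine f(-x) = -4x^5 + 6x^4 - 6x^3 + x^2 + x + 2:
Signs of coefficients: -, +, -, +, +, +
Number of sign changes: 3
Possible negative real roots: 3, 1

Positive roots: 2 or 0; Negative roots: 3 or 1


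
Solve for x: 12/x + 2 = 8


Subtract 2 from both sides: 12/x = 6
Multiply both sides by x: 12 = 6 * x
Divide by 6: x = 2

x = 2


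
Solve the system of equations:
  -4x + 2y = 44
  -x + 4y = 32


Using Cramer's rule:
Determinant D = (-4)(4) - (-1)(2) = -16 + 2 = -14
Dx = (44)(4) - (32)(2) = 176 - 64 = 112
Dy = (-4)(32) - (-1)(44) = -128 + 44 = -84
x = Dx/D = 112/-14 = -8
y = Dy/D = -84/-14 = 6

x = -8, y = 6


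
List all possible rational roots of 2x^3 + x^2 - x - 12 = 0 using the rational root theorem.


Rational root theorem: possible roots are ±p/q where:
  p divides the constant term (-12): p ∈ {1, 2, 3, 4, 6, 12}
  q divides the leading coefficient (2): q ∈ {1, 2}

All possible rational roots: -12, -6, -4, -3, -2, -3/2, -1, -1/2, 1/2, 1, 3/2, 2, 3, 4, 6, 12

-12, -6, -4, -3, -2, -3/2, -1, -1/2, 1/2, 1, 3/2, 2, 3, 4, 6, 12


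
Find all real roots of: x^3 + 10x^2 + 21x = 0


The constant term is 0, so x = 0 is a root. Factor out x:
  x(x^2 + 10x + 21) = 0
Solve the quadratic x^2 + 10x + 21 = 0: discriminant = 10^2 - 4(1)(21) = 100 - 84 = 16.
sqrt(16) = 4, so x = (-10 ± 4)/2: x = -3 or x = -7.

x = -7, x = -3, x = 0


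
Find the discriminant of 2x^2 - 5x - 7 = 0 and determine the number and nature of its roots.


For ax^2 + bx + c = 0, discriminant D = b^2 - 4ac
Here a = 2, b = -5, c = -7
D = (-5)^2 - 4(2)(-7) = 25 + 56 = 81

D = 81 > 0 and is a perfect square (sqrt = 9)
The equation has 2 distinct real rational roots.

Discriminant = 81, 2 distinct real rational roots


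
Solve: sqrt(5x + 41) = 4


Square both sides: 5x + 41 = 4^2 = 16
5x = 16 - 41 = -25
x = -5
Check: sqrt(5*(-5) + 41) = sqrt(16) = 4 ✓

x = -5


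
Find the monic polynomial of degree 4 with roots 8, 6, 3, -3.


A monic polynomial with roots 8, 6, 3, -3 is:
p(x) = (x - 8)(x - 6)(x - 3)(x + 3)
After multiplying by (x - 8): x - 8
After multiplying by (x - 6): x^2 - 14x + 48
After multiplying by (x - 3): x^3 - 17x^2 + 90x - 144
After multiplying by (x + 3): x^4 - 14x^3 + 39x^2 + 126x - 432

x^4 - 14x^3 + 39x^2 + 126x - 432


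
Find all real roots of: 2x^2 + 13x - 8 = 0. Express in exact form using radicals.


Using the quadratic formula: x = (-b ± sqrt(b^2 - 4ac)) / (2a)
Here a = 2, b = 13, c = -8
Discriminant = b^2 - 4ac = 13^2 - 4(2)(-8) = 169 + 64 = 233
Since discriminant = 233 > 0, there are two real roots.
x = (-13 ± sqrt(233)) / 4
Numerically: x ≈ 0.5661 or x ≈ -7.0661

x = (-13 + sqrt(233)) / 4 or x = (-13 - sqrt(233)) / 4


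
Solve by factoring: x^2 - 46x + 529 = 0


We need two numbers that multiply to 529 and add to -46.
Those numbers are -23 and -23 (since (-23) * (-23) = 529 and (-23) + (-23) = -46).
So x^2 - 46x + 529 = (x - 23)(x - 23) = 0
Setting each factor to zero: x = 23 or x = 23

x = 23


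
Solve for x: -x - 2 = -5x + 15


Starting with: -x - 2 = -5x + 15
Move all x terms to left: (-1 + 5)x = 15 + 2
Simplify: 4x = 17
Divide both sides by 4: x = 17/4

x = 17/4


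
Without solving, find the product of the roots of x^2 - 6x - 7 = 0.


By Vieta's formulas for ax^2 + bx + c = 0:
  Sum of roots = -b/a
  Product of roots = c/a

Here a = 1, b = -6, c = -7
Sum = -(-6)/1 = 6
Product = -7/1 = -7

Product = -7


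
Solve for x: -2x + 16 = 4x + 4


Starting with: -2x + 16 = 4x + 4
Move all x terms to left: (-2 - 4)x = 4 - 16
Simplify: -6x = -12
Divide both sides by -6: x = 2

x = 2


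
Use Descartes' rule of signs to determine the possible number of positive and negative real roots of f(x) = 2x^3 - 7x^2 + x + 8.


Descartes' rule of signs:

For positive roots, count sign changes in f(x) = 2x^3 - 7x^2 + x + 8:
Signs of coefficients: +, -, +, +
Number of sign changes: 2
Possible positive real roots: 2, 0

For negative roots, examine f(-x) = -2x^3 - 7x^2 - x + 8:
Signs of coefficients: -, -, -, +
Number of sign changes: 1
Possible negative real roots: 1

Positive roots: 2 or 0; Negative roots: 1


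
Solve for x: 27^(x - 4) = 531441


Express both sides with the same base.
531441 = 27^4
Since the bases match, equate exponents: x - 4 = 4
So x = 4 - (-4) = 8

x = 8


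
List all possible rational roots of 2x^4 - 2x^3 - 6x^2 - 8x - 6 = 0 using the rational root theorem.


Rational root theorem: possible roots are ±p/q where:
  p divides the constant term (-6): p ∈ {1, 2, 3, 6}
  q divides the leading coefficient (2): q ∈ {1, 2}

All possible rational roots: -6, -3, -2, -3/2, -1, -1/2, 1/2, 1, 3/2, 2, 3, 6

-6, -3, -2, -3/2, -1, -1/2, 1/2, 1, 3/2, 2, 3, 6


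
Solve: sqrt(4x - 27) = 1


Square both sides: 4x - 27 = 1^2 = 1
4x = 1 + 27 = 28
x = 7
Check: sqrt(4*7 - 27) = sqrt(1) = 1 ✓

x = 7


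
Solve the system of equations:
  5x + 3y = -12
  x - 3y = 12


Using Cramer's rule:
Determinant D = (5)(-3) - (1)(3) = -15 - 3 = -18
Dx = (-12)(-3) - (12)(3) = 36 - 36 = 0
Dy = (5)(12) - (1)(-12) = 60 + 12 = 72
x = Dx/D = 0/-18 = 0
y = Dy/D = 72/-18 = -4

x = 0, y = -4


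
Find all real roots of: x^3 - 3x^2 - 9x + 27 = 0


Let p(x) = x^3 - 3x^2 - 9x + 27. By the rational root theorem (leading coefficient 1), any rational root is an integer divisor of 27: try ±1, ±2, ... in turn.
Test x = 1: value = 16 ≠ 0.
Test x = -1: value = 32 ≠ 0.
Test x = 3: value = 0 ✓, so (x - 3) is a factor.
Synthetic division by (x - 3): bring down 1; 1(3) - 3 = 0; 0(3) - 9 = -9; (-9)(3) + 27 = 0 → quotient x^2 - 9, remainder 0.
Solve the quadratic x^2 - 9 = 0: discriminant = 0^2 - 4(1)(-9) = 0 + 36 = 36.
sqrt(36) = 6, so x = (0 ± 6)/2: x = 3 or x = -3.

x = -3, x = 3 (multiplicity 2)


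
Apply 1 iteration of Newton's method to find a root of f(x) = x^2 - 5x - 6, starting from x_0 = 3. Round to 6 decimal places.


Newton's method: x_(n+1) = x_n - f(x_n)/f'(x_n)
f(x) = x^2 - 5x - 6
f'(x) = 2x - 5

Iteration 1:
  f(3.000000) = -12.000000
  f'(3.000000) = 1.000000
  x_1 = 3.000000 - (-12.000000)/(1.000000) = 15.000000

x_1 = 15.000000


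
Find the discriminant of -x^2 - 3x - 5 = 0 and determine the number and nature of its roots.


For ax^2 + bx + c = 0, discriminant D = b^2 - 4ac
Here a = -1, b = -3, c = -5
D = (-3)^2 - 4(-1)(-5) = 9 - 20 = -11

D = -11 < 0
The equation has no real roots (2 complex conjugate roots).

Discriminant = -11, no real roots (2 complex conjugate roots)


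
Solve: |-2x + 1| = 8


An absolute value equation |expr| = 8 gives two cases:
Case 1: -2x + 1 = 8
  -2x = 7, so x = -7/2
Case 2: -2x + 1 = -8
  -2x = -9, so x = 9/2

x = -7/2, x = 9/2


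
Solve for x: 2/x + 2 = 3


Subtract 2 from both sides: 2/x = 1
Multiply both sides by x: 2 = 1 * x
Divide by 1: x = 2

x = 2


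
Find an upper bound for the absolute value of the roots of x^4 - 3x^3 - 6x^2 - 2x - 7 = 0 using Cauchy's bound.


Cauchy's bound: all roots r satisfy |r| <= 1 + max(|a_i/a_n|) for i = 0,...,n-1
where a_n is the leading coefficient.

Coefficients: [1, -3, -6, -2, -7]
Leading coefficient a_n = 1
Ratios |a_i/a_n|: 3, 6, 2, 7
Maximum ratio: 7
Cauchy's bound: |r| <= 1 + 7 = 8

Upper bound = 8


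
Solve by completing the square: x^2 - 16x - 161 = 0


Start: x^2 - 16x - 161 = 0
Move constant: x^2 - 16x = 161
Half of -16 is -8, squared is 64
Add 64 to both sides: x^2 - 16x + 64 = 225
(x - 8)^2 = 225
x - 8 = ±15
x = 8 + 15 = 23 or x = 8 - 15 = -7

x = -7, x = 23


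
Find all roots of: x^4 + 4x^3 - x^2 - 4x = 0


The constant term is 0, so x = 0 is a root. Factor out x:
  x^3 + 4x^2 - x - 4 = 0
Let p(x) = x^3 + 4x^2 - x - 4. By the rational root theorem (leading coefficient 1), any rational root is an integer divisor of 4: try ±1, ±2, ... in turn.
Test x = 1: value = 0 ✓, so (x - 1) is a factor.
Synthetic division by (x - 1): bring down 1; 1(1) + 4 = 5; 5(1) - 1 = 4; 4(1) - 4 = 0 → quotient x^2 + 5x + 4, remainder 0.
Solve the quadratic x^2 + 5x + 4 = 0: discriminant = 5^2 - 4(1)(4) = 25 - 16 = 9.
sqrt(9) = 3, so x = (-5 ± 3)/2: x = -1 or x = -4.
Collecting all roots found:

x = -4, x = -1, x = 0, x = 1


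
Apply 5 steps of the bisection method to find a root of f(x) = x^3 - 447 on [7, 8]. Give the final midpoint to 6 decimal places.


f(x) = x^3 - 447
f(7) = -104 < 0
f(8) = 65 > 0

Step 1: midpoint = (7.000000 + 8.000000)/2 = 7.500000
  f(7.500000) = -25.125000
  f(mid) < 0, so root is in [7.500000, 8.000000]

Step 2: midpoint = (7.500000 + 8.000000)/2 = 7.750000
  f(7.750000) = 18.484375
  f(mid) > 0, so root is in [7.500000, 7.750000]

Step 3: midpoint = (7.500000 + 7.750000)/2 = 7.625000
  f(7.625000) = -3.677734
  f(mid) < 0, so root is in [7.625000, 7.750000]

Step 4: midpoint = (7.625000 + 7.750000)/2 = 7.687500
  f(7.687500) = 7.313232
  f(mid) > 0, so root is in [7.625000, 7.687500]

Step 5: midpoint = (7.625000 + 7.687500)/2 = 7.656250
  f(7.656250) = 1.795319
  f(mid) > 0, so root is in [7.625000, 7.656250]

midpoint = 7.656250


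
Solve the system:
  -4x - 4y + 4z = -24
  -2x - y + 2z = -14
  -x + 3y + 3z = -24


Using Cramer's rule. Expand each determinant along the first row.
D  = (-4)*[(-1)*3 - 2*3] - (-4)*[(-2)*3 - 2*(-1)] + 4*[(-2)*3 - (-1)*(-1)]
  = (-4)*(-9) - (-4)*(-4) + 4*(-7) = -8
Dx = (-24)*[(-1)*3 - 2*3] - (-4)*[(-14)*3 - 2*(-24)] + 4*[(-14)*3 - (-1)*(-24)]
  = (-24)*(-9) - (-4)*(6) + 4*(-66) = -24
Dy = (-4)*[(-14)*3 - 2*(-24)] - (-24)*[(-2)*3 - 2*(-1)] + 4*[(-2)*(-24) - (-14)*(-1)]
  = (-4)*(6) - (-24)*(-4) + 4*(34) = 16
Dz = (-4)*[(-1)*(-24) - (-14)*3] - (-4)*[(-2)*(-24) - (-14)*(-1)] + (-24)*[(-2)*3 - (-1)*(-1)]
  = (-4)*(66) - (-4)*(34) + (-24)*(-7) = 40
x = Dx/D = -24/-8 = 3, y = Dy/D = 16/-8 = -2, z = Dz/D = 40/-8 = -5
Check eq1: (-4)(3) + (-4)(-2) + (4)(-5) = -24 = -24 ✓
Check eq2: (-2)(3) + (-1)(-2) + (2)(-5) = -14 = -14 ✓
Check eq3: (-1)(3) + (3)(-2) + (3)(-5) = -24 = -24 ✓

x = 3, y = -2, z = -5


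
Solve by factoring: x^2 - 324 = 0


We need two numbers that multiply to -324 and add to 0.
Those numbers are 18 and -18 (since 18 * (-18) = -324 and 18 + (-18) = 0).
So x^2 - 324 = (x + 18)(x - 18) = 0
Setting each factor to zero: x = -18 or x = 18

x = -18, x = 18


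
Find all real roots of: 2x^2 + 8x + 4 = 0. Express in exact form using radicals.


Using the quadratic formula: x = (-b ± sqrt(b^2 - 4ac)) / (2a)
Here a = 2, b = 8, c = 4
Discriminant = b^2 - 4ac = 8^2 - 4(2)(4) = 64 - 32 = 32
Since discriminant = 32 > 0, there are two real roots.
x = (-8 ± 4*sqrt(2)) / 4
Simplifying: x = -2 ± sqrt(2)
Numerically: x ≈ -0.5858 or x ≈ -3.4142

x = -2 + sqrt(2) or x = -2 - sqrt(2)


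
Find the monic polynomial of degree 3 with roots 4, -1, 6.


A monic polynomial with roots 4, -1, 6 is:
p(x) = (x - 4)(x + 1)(x - 6)
After multiplying by (x - 4): x - 4
After multiplying by (x + 1): x^2 - 3x - 4
After multiplying by (x - 6): x^3 - 9x^2 + 14x + 24

x^3 - 9x^2 + 14x + 24


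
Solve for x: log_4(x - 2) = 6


Convert to exponential form: x - 2 = 4^6 = 4096
x = 4096 + 2 = 4098
Check: log_4(4098 - 2) = log_4(4096) = log_4(4096) = 6 ✓

x = 4098


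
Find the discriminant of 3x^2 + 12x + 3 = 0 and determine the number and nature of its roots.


For ax^2 + bx + c = 0, discriminant D = b^2 - 4ac
Here a = 3, b = 12, c = 3
D = (12)^2 - 4(3)(3) = 144 - 36 = 108

D = 108 > 0 but not a perfect square
The equation has 2 distinct real irrational roots.

Discriminant = 108, 2 distinct real irrational roots


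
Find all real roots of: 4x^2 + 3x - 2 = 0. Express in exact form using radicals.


Using the quadratic formula: x = (-b ± sqrt(b^2 - 4ac)) / (2a)
Here a = 4, b = 3, c = -2
Discriminant = b^2 - 4ac = 3^2 - 4(4)(-2) = 9 + 32 = 41
Since discriminant = 41 > 0, there are two real roots.
x = (-3 ± sqrt(41)) / 8
Numerically: x ≈ 0.4254 or x ≈ -1.1754

x = (-3 + sqrt(41)) / 8 or x = (-3 - sqrt(41)) / 8


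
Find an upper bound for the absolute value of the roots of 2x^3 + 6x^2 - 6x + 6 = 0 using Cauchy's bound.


Cauchy's bound: all roots r satisfy |r| <= 1 + max(|a_i/a_n|) for i = 0,...,n-1
where a_n is the leading coefficient.

Coefficients: [2, 6, -6, 6]
Leading coefficient a_n = 2
Ratios |a_i/a_n|: 3, 3, 3
Maximum ratio: 3
Cauchy's bound: |r| <= 1 + 3 = 4

Upper bound = 4


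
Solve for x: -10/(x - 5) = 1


Multiply both sides by (x - 5): -10 = 1(x - 5)
Distribute: -10 = x - 5
x = -10 + 5 = -5
x = -5

x = -5


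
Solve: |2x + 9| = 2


An absolute value equation |expr| = 2 gives two cases:
Case 1: 2x + 9 = 2
  2x = -7, so x = -7/2
Case 2: 2x + 9 = -2
  2x = -11, so x = -11/2

x = -11/2, x = -7/2


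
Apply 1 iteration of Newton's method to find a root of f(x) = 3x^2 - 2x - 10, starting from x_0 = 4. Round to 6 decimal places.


Newton's method: x_(n+1) = x_n - f(x_n)/f'(x_n)
f(x) = 3x^2 - 2x - 10
f'(x) = 6x - 2

Iteration 1:
  f(4.000000) = 30.000000
  f'(4.000000) = 22.000000
  x_1 = 4.000000 - (30.000000)/(22.000000) = 2.636364

x_1 = 2.636364


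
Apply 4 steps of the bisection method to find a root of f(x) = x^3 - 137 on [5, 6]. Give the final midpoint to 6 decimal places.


f(x) = x^3 - 137
f(5) = -12 < 0
f(6) = 79 > 0

Step 1: midpoint = (5.000000 + 6.000000)/2 = 5.500000
  f(5.500000) = 29.375000
  f(mid) > 0, so root is in [5.000000, 5.500000]

Step 2: midpoint = (5.000000 + 5.500000)/2 = 5.250000
  f(5.250000) = 7.703125
  f(mid) > 0, so root is in [5.000000, 5.250000]

Step 3: midpoint = (5.000000 + 5.250000)/2 = 5.125000
  f(5.125000) = -2.388672
  f(mid) < 0, so root is in [5.125000, 5.250000]

Step 4: midpoint = (5.125000 + 5.250000)/2 = 5.187500
  f(5.187500) = 2.596436
  f(mid) > 0, so root is in [5.125000, 5.187500]

midpoint = 5.187500


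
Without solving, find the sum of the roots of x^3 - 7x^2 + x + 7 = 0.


By Vieta's formulas for x^3 + bx^2 + cx + d = 0:
  r1 + r2 + r3 = -b/a = 7
  r1*r2 + r1*r3 + r2*r3 = c/a = 1
  r1*r2*r3 = -d/a = -7


Sum = 7


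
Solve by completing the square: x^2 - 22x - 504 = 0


Start: x^2 - 22x - 504 = 0
Move constant: x^2 - 22x = 504
Half of -22 is -11, squared is 121
Add 121 to both sides: x^2 - 22x + 121 = 625
(x - 11)^2 = 625
x - 11 = ±25
x = 11 + 25 = 36 or x = 11 - 25 = -14

x = -14, x = 36


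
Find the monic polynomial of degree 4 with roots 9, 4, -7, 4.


A monic polynomial with roots 9, 4, -7, 4 is:
p(x) = (x - 9)(x - 4)(x + 7)(x - 4)
After multiplying by (x - 9): x - 9
After multiplying by (x - 4): x^2 - 13x + 36
After multiplying by (x + 7): x^3 - 6x^2 - 55x + 252
After multiplying by (x - 4): x^4 - 10x^3 - 31x^2 + 472x - 1008

x^4 - 10x^3 - 31x^2 + 472x - 1008


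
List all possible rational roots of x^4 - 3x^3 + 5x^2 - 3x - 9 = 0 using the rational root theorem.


Rational root theorem: possible roots are ±p/q where:
  p divides the constant term (-9): p ∈ {1, 3, 9}
  q divides the leading coefficient (1): q ∈ {1}

All possible rational roots: -9, -3, -1, 1, 3, 9

-9, -3, -1, 1, 3, 9


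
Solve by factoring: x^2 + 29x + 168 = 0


We need two numbers that multiply to 168 and add to 29.
Those numbers are 8 and 21 (since 8 * 21 = 168 and 8 + 21 = 29).
So x^2 + 29x + 168 = (x + 8)(x + 21) = 0
Setting each factor to zero: x = -8 or x = -21

x = -21, x = -8


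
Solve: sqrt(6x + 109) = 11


Square both sides: 6x + 109 = 11^2 = 121
6x = 121 - 109 = 12
x = 2
Check: sqrt(6*2 + 109) = sqrt(121) = 11 ✓

x = 2


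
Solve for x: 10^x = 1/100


Express both sides with the same base.
1/100 = 10^(-2)
Since the bases match: x = -2

x = -2


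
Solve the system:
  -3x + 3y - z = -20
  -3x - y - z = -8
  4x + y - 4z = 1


Using Cramer's rule. Expand each determinant along the first row.
D  = (-3)*[(-1)*(-4) - (-1)*1] - 3*[(-3)*(-4) - (-1)*4] + (-1)*[(-3)*1 - (-1)*4]
  = (-3)*(5) - 3*(16) + (-1)*(1) = -64
Dx = (-20)*[(-1)*(-4) - (-1)*1] - 3*[(-8)*(-4) - (-1)*1] + (-1)*[(-8)*1 - (-1)*1]
  = (-20)*(5) - 3*(33) + (-1)*(-7) = -192
Dy = (-3)*[(-8)*(-4) - (-1)*1] - (-20)*[(-3)*(-4) - (-1)*4] + (-1)*[(-3)*1 - (-8)*4]
  = (-3)*(33) - (-20)*(16) + (-1)*(29) = 192
Dz = (-3)*[(-1)*1 - (-8)*1] - 3*[(-3)*1 - (-8)*4] + (-20)*[(-3)*1 - (-1)*4]
  = (-3)*(7) - 3*(29) + (-20)*(1) = -128
x = Dx/D = -192/-64 = 3, y = Dy/D = 192/-64 = -3, z = Dz/D = -128/-64 = 2
Check eq1: (-3)(3) + (3)(-3) + (-1)(2) = -20 = -20 ✓
Check eq2: (-3)(3) + (-1)(-3) + (-1)(2) = -8 = -8 ✓
Check eq3: (4)(3) + (1)(-3) + (-4)(2) = 1 = 1 ✓

x = 3, y = -3, z = 2


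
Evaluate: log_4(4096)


We need the exponent such that 4^? = 4096
4^6 = 4096
Therefore log_4(4096) = 6

6


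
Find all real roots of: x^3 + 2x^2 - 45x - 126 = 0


Let p(x) = x^3 + 2x^2 - 45x - 126. By the rational root theorem (leading coefficient 1), any rational root is an integer divisor of 126: try ±1, ±2, ... in turn.
Test x = 1: value = -168 ≠ 0.
Test x = -1: value = -80 ≠ 0.
Test x = 2: value = -200 ≠ 0.
Test x = -2: value = -36 ≠ 0.
Test x = 3: value = -216 ≠ 0.
Test x = -3: value = 0 ✓, so (x + 3) is a factor.
Synthetic division by (x + 3): bring down 1; 1(-3) + 2 = -1; (-1)(-3) - 45 = -42; (-42)(-3) - 126 = 0 → quotient x^2 - x - 42, remainder 0.
Solve the quadratic x^2 - x - 42 = 0: discriminant = (-1)^2 - 4(1)(-42) = 1 + 168 = 169.
sqrt(169) = 13, so x = (1 ± 13)/2: x = 7 or x = -6.

x = -6, x = -3, x = 7


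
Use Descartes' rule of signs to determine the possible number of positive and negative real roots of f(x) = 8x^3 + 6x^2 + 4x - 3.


Descartes' rule of signs:

For positive roots, count sign changes in f(x) = 8x^3 + 6x^2 + 4x - 3:
Signs of coefficients: +, +, +, -
Number of sign changes: 1
Possible positive real roots: 1

For negative roots, examine f(-x) = -8x^3 + 6x^2 - 4x - 3:
Signs of coefficients: -, +, -, -
Number of sign changes: 2
Possible negative real roots: 2, 0

Positive roots: 1; Negative roots: 2 or 0


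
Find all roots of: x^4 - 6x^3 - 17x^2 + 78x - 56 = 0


Let p(x) = x^4 - 6x^3 - 17x^2 + 78x - 56. By the rational root theorem (leading coefficient 1), any rational root is an integer divisor of 56: try ±1, ±2, ... in turn.
Test x = 1: value = 0 ✓, so (x - 1) is a factor.
Synthetic division by (x - 1): bring down 1; 1(1) - 6 = -5; (-5)(1) - 17 = -22; (-22)(1) + 78 = 56; 56(1) - 56 = 0 → quotient x^3 - 5x^2 - 22x + 56, remainder 0.
Continue with the quotient x^3 - 5x^2 - 22x + 56 (candidates must divide 56; re-test x = 1 first in case it repeats).
Test x = 1: value = 30 ≠ 0.
Test x = -1: value = 72 ≠ 0.
Test x = 2: value = 0 ✓, so (x - 2) is a factor.
Synthetic division by (x - 2): bring down 1; 1(2) - 5 = -3; (-3)(2) - 22 = -28; (-28)(2) + 56 = 0 → quotient x^2 - 3x - 28, remainder 0.
Solve the quadratic x^2 - 3x - 28 = 0: discriminant = (-3)^2 - 4(1)(-28) = 9 + 112 = 121.
sqrt(121) = 11, so x = (3 ± 11)/2: x = 7 or x = -4.
Collecting all roots found:

x = -4, x = 1, x = 2, x = 7


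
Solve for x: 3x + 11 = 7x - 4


Starting with: 3x + 11 = 7x - 4
Move all x terms to left: (3 - 7)x = -4 - 11
Simplify: -4x = -15
Divide both sides by -4: x = 15/4

x = 15/4


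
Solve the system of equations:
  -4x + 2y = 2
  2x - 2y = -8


Using Cramer's rule:
Determinant D = (-4)(-2) - (2)(2) = 8 - 4 = 4
Dx = (2)(-2) - (-8)(2) = -4 + 16 = 12
Dy = (-4)(-8) - (2)(2) = 32 - 4 = 28
x = Dx/D = 12/4 = 3
y = Dy/D = 28/4 = 7

x = 3, y = 7


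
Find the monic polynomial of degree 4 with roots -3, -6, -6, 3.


A monic polynomial with roots -3, -6, -6, 3 is:
p(x) = (x + 3)(x + 6)(x + 6)(x - 3)
After multiplying by (x + 3): x + 3
After multiplying by (x + 6): x^2 + 9x + 18
After multiplying by (x + 6): x^3 + 15x^2 + 72x + 108
After multiplying by (x - 3): x^4 + 12x^3 + 27x^2 - 108x - 324

x^4 + 12x^3 + 27x^2 - 108x - 324


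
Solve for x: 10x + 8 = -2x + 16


Starting with: 10x + 8 = -2x + 16
Move all x terms to left: (10 + 2)x = 16 - 8
Simplify: 12x = 8
Divide both sides by 12: x = 2/3

x = 2/3


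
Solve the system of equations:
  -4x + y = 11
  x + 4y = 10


Using Cramer's rule:
Determinant D = (-4)(4) - (1)(1) = -16 - 1 = -17
Dx = (11)(4) - (10)(1) = 44 - 10 = 34
Dy = (-4)(10) - (1)(11) = -40 - 11 = -51
x = Dx/D = 34/-17 = -2
y = Dy/D = -51/-17 = 3

x = -2, y = 3


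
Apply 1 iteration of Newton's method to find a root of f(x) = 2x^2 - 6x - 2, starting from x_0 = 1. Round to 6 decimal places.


Newton's method: x_(n+1) = x_n - f(x_n)/f'(x_n)
f(x) = 2x^2 - 6x - 2
f'(x) = 4x - 6

Iteration 1:
  f(1.000000) = -6.000000
  f'(1.000000) = -2.000000
  x_1 = 1.000000 - (-6.000000)/(-2.000000) = -2.000000

x_1 = -2.000000


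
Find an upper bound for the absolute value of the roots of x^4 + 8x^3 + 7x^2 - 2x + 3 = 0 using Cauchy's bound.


Cauchy's bound: all roots r satisfy |r| <= 1 + max(|a_i/a_n|) for i = 0,...,n-1
where a_n is the leading coefficient.

Coefficients: [1, 8, 7, -2, 3]
Leading coefficient a_n = 1
Ratios |a_i/a_n|: 8, 7, 2, 3
Maximum ratio: 8
Cauchy's bound: |r| <= 1 + 8 = 9

Upper bound = 9


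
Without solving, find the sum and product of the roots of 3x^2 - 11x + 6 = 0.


By Vieta's formulas for ax^2 + bx + c = 0:
  Sum of roots = -b/a
  Product of roots = c/a

Here a = 3, b = -11, c = 6
Sum = -(-11)/3 = 11/3
Product = 6/3 = 2

Sum = 11/3, Product = 2


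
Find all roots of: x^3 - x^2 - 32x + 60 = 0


Let p(x) = x^3 - x^2 - 32x + 60. By the rational root theorem (leading coefficient 1), any rational root is an integer divisor of 60: try ±1, ±2, ... in turn.
Test x = 1: value = 28 ≠ 0.
Test x = -1: value = 90 ≠ 0.
Test x = 2: value = 0 ✓, so (x - 2) is a factor.
Synthetic division by (x - 2): bring down 1; 1(2) - 1 = 1; 1(2) - 32 = -30; (-30)(2) + 60 = 0 → quotient x^2 + x - 30, remainder 0.
Solve the quadratic x^2 + x - 30 = 0: discriminant = 1^2 - 4(1)(-30) = 1 + 120 = 121.
sqrt(121) = 11, so x = (-1 ± 11)/2: x = 5 or x = -6.
Collecting all roots found:

x = -6, x = 2, x = 5


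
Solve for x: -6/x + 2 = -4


Subtract 2 from both sides: -6/x = -6
Multiply both sides by x: -6 = -6 * x
Divide by -6: x = 1

x = 1


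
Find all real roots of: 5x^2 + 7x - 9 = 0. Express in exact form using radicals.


Using the quadratic formula: x = (-b ± sqrt(b^2 - 4ac)) / (2a)
Here a = 5, b = 7, c = -9
Discriminant = b^2 - 4ac = 7^2 - 4(5)(-9) = 49 + 180 = 229
Since discriminant = 229 > 0, there are two real roots.
x = (-7 ± sqrt(229)) / 10
Numerically: x ≈ 0.8133 or x ≈ -2.2133

x = (-7 + sqrt(229)) / 10 or x = (-7 - sqrt(229)) / 10


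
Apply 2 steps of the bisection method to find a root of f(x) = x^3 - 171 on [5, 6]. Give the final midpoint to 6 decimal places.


f(x) = x^3 - 171
f(5) = -46 < 0
f(6) = 45 > 0

Step 1: midpoint = (5.000000 + 6.000000)/2 = 5.500000
  f(5.500000) = -4.625000
  f(mid) < 0, so root is in [5.500000, 6.000000]

Step 2: midpoint = (5.500000 + 6.000000)/2 = 5.750000
  f(5.750000) = 19.109375
  f(mid) > 0, so root is in [5.500000, 5.750000]

midpoint = 5.750000


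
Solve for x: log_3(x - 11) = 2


Convert to exponential form: x - 11 = 3^2 = 9
x = 9 + 11 = 20
Check: log_3(20 - 11) = log_3(9) = log_3(9) = 2 ✓

x = 20


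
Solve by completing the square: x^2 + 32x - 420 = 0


Start: x^2 + 32x - 420 = 0
Move constant: x^2 + 32x = 420
Half of 32 is 16, squared is 256
Add 256 to both sides: x^2 + 32x + 256 = 676
(x + 16)^2 = 676
x + 16 = ±26
x = -16 + 26 = 10 or x = -16 - 26 = -42

x = -42, x = 10


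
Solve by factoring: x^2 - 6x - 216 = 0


We need two numbers that multiply to -216 and add to -6.
Those numbers are -18 and 12 (since (-18) * 12 = -216 and (-18) + 12 = -6).
So x^2 - 6x - 216 = (x - 18)(x + 12) = 0
Setting each factor to zero: x = 18 or x = -12

x = -12, x = 18


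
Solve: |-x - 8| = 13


An absolute value equation |expr| = 13 gives two cases:
Case 1: -x - 8 = 13
  -x = 21, so x = -21
Case 2: -x - 8 = -13
  -x = -5, so x = 5

x = -21, x = 5


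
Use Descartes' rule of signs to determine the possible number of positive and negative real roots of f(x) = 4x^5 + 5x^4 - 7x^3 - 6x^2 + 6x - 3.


Descartes' rule of signs:

For positive roots, count sign changes in f(x) = 4x^5 + 5x^4 - 7x^3 - 6x^2 + 6x - 3:
Signs of coefficients: +, +, -, -, +, -
Number of sign changes: 3
Possible positive real roots: 3, 1

For negative roots, examine f(-x) = -4x^5 + 5x^4 + 7x^3 - 6x^2 - 6x - 3:
Signs of coefficients: -, +, +, -, -, -
Number of sign changes: 2
Possible negative real roots: 2, 0

Positive roots: 3 or 1; Negative roots: 2 or 0


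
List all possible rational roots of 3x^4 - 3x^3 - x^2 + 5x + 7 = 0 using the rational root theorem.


Rational root theorem: possible roots are ±p/q where:
  p divides the constant term (7): p ∈ {1, 7}
  q divides the leading coefficient (3): q ∈ {1, 3}

All possible rational roots: -7, -7/3, -1, -1/3, 1/3, 1, 7/3, 7

-7, -7/3, -1, -1/3, 1/3, 1, 7/3, 7


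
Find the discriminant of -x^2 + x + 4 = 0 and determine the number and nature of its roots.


For ax^2 + bx + c = 0, discriminant D = b^2 - 4ac
Here a = -1, b = 1, c = 4
D = (1)^2 - 4(-1)(4) = 1 + 16 = 17

D = 17 > 0 but not a perfect square
The equation has 2 distinct real irrational roots.

Discriminant = 17, 2 distinct real irrational roots


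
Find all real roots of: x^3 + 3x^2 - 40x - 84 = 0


Let p(x) = x^3 + 3x^2 - 40x - 84. By the rational root theorem (leading coefficient 1), any rational root is an integer divisor of 84: try ±1, ±2, ... in turn.
Test x = 1: value = -120 ≠ 0.
Test x = -1: value = -42 ≠ 0.
Test x = 2: value = -144 ≠ 0.
Test x = -2: value = 0 ✓, so (x + 2) is a factor.
Synthetic division by (x + 2): bring down 1; 1(-2) + 3 = 1; 1(-2) - 40 = -42; (-42)(-2) - 84 = 0 → quotient x^2 + x - 42, remainder 0.
Solve the quadratic x^2 + x - 42 = 0: discriminant = 1^2 - 4(1)(-42) = 1 + 168 = 169.
sqrt(169) = 13, so x = (-1 ± 13)/2: x = 6 or x = -7.

x = -7, x = -2, x = 6


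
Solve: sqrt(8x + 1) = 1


Square both sides: 8x + 1 = 1^2 = 1
8x = 1 - 1 = 0
x = 0
Check: sqrt(8*0 + 1) = sqrt(1) = 1 ✓

x = 0


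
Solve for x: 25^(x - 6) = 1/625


Express both sides with the same base.
1/625 = 25^(-2)
Since the bases match, equate exponents: x - 6 = -2
So x = -2 - (-6) = 4

x = 4


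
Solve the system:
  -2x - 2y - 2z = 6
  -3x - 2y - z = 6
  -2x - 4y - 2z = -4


Using Cramer's rule. Expand each determinant along the first row.
D  = (-2)*[(-2)*(-2) - (-1)*(-4)] - (-2)*[(-3)*(-2) - (-1)*(-2)] + (-2)*[(-3)*(-4) - (-2)*(-2)]
  = (-2)*(0) - (-2)*(4) + (-2)*(8) = -8
Dx = 6*[(-2)*(-2) - (-1)*(-4)] - (-2)*[6*(-2) - (-1)*(-4)] + (-2)*[6*(-4) - (-2)*(-4)]
  = 6*(0) - (-2)*(-16) + (-2)*(-32) = 32
Dy = (-2)*[6*(-2) - (-1)*(-4)] - 6*[(-3)*(-2) - (-1)*(-2)] + (-2)*[(-3)*(-4) - 6*(-2)]
  = (-2)*(-16) - 6*(4) + (-2)*(24) = -40
Dz = (-2)*[(-2)*(-4) - 6*(-4)] - (-2)*[(-3)*(-4) - 6*(-2)] + 6*[(-3)*(-4) - (-2)*(-2)]
  = (-2)*(32) - (-2)*(24) + 6*(8) = 32
x = Dx/D = 32/-8 = -4, y = Dy/D = -40/-8 = 5, z = Dz/D = 32/-8 = -4
Check eq1: (-2)(-4) + (-2)(5) + (-2)(-4) = 6 = 6 ✓
Check eq2: (-3)(-4) + (-2)(5) + (-1)(-4) = 6 = 6 ✓
Check eq3: (-2)(-4) + (-4)(5) + (-2)(-4) = -4 = -4 ✓

x = -4, y = 5, z = -4


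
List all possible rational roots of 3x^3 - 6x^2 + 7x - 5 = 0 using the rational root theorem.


Rational root theorem: possible roots are ±p/q where:
  p divides the constant term (-5): p ∈ {1, 5}
  q divides the leading coefficient (3): q ∈ {1, 3}

All possible rational roots: -5, -5/3, -1, -1/3, 1/3, 1, 5/3, 5

-5, -5/3, -1, -1/3, 1/3, 1, 5/3, 5


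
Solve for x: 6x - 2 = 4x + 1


Starting with: 6x - 2 = 4x + 1
Move all x terms to left: (6 - 4)x = 1 + 2
Simplify: 2x = 3
Divide both sides by 2: x = 3/2

x = 3/2


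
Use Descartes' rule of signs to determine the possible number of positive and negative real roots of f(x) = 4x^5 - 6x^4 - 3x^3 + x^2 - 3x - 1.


Descartes' rule of signs:

For positive roots, count sign changes in f(x) = 4x^5 - 6x^4 - 3x^3 + x^2 - 3x - 1:
Signs of coefficients: +, -, -, +, -, -
Number of sign changes: 3
Possible positive real roots: 3, 1

For negative roots, examine f(-x) = -4x^5 - 6x^4 + 3x^3 + x^2 + 3x - 1:
Signs of coefficients: -, -, +, +, +, -
Number of sign changes: 2
Possible negative real roots: 2, 0

Positive roots: 3 or 1; Negative roots: 2 or 0


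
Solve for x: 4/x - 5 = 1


Subtract -5 from both sides: 4/x = 6
Multiply both sides by x: 4 = 6 * x
Divide by 6: x = 2/3

x = 2/3


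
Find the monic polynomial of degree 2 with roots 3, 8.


A monic polynomial with roots 3, 8 is:
p(x) = (x - 3)(x - 8)
After multiplying by (x - 3): x - 3
After multiplying by (x - 8): x^2 - 11x + 24

x^2 - 11x + 24


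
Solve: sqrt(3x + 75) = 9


Square both sides: 3x + 75 = 9^2 = 81
3x = 81 - 75 = 6
x = 2
Check: sqrt(3*2 + 75) = sqrt(81) = 9 ✓

x = 2


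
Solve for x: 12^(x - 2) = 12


Express both sides with the same base.
12 = 12^1
Since the bases match, equate exponents: x - 2 = 1
So x = 1 - (-2) = 3

x = 3


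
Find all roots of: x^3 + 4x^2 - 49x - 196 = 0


Let p(x) = x^3 + 4x^2 - 49x - 196. By the rational root theorem (leading coefficient 1), any rational root is an integer divisor of 196: try ±1, ±2, ... in turn.
Test x = 1: value = -240 ≠ 0.
Test x = -1: value = -144 ≠ 0.
Test x = 2: value = -270 ≠ 0.
Test x = -2: value = -90 ≠ 0.
Test x = 4: value = -264 ≠ 0.
Test x = -4: value = 0 ✓, so (x + 4) is a factor.
Synthetic division by (x + 4): bring down 1; 1(-4) + 4 = 0; 0(-4) - 49 = -49; (-49)(-4) - 196 = 0 → quotient x^2 - 49, remainder 0.
Solve the quadratic x^2 - 49 = 0: discriminant = 0^2 - 4(1)(-49) = 0 + 196 = 196.
sqrt(196) = 14, so x = (0 ± 14)/2: x = 7 or x = -7.
Collecting all roots found:

x = -7, x = -4, x = 7


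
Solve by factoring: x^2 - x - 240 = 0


We need two numbers that multiply to -240 and add to -1.
Those numbers are 15 and -16 (since 15 * (-16) = -240 and 15 + (-16) = -1).
So x^2 - x - 240 = (x + 15)(x - 16) = 0
Setting each factor to zero: x = -15 or x = 16

x = -15, x = 16


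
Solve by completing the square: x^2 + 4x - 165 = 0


Start: x^2 + 4x - 165 = 0
Move constant: x^2 + 4x = 165
Half of 4 is 2, squared is 4
Add 4 to both sides: x^2 + 4x + 4 = 169
(x + 2)^2 = 169
x + 2 = ±13
x = -2 + 13 = 11 or x = -2 - 13 = -15

x = -15, x = 11


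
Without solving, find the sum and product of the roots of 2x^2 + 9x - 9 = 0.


By Vieta's formulas for ax^2 + bx + c = 0:
  Sum of roots = -b/a
  Product of roots = c/a

Here a = 2, b = 9, c = -9
Sum = -(9)/2 = -9/2
Product = -9/2 = -9/2

Sum = -9/2, Product = -9/2


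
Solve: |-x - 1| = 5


An absolute value equation |expr| = 5 gives two cases:
Case 1: -x - 1 = 5
  -x = 6, so x = -6
Case 2: -x - 1 = -5
  -x = -4, so x = 4

x = -6, x = 4


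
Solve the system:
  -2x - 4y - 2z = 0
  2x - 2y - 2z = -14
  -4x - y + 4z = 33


Using Cramer's rule. Expand each determinant along the first row.
D  = (-2)*[(-2)*4 - (-2)*(-1)] - (-4)*[2*4 - (-2)*(-4)] + (-2)*[2*(-1) - (-2)*(-4)]
  = (-2)*(-10) - (-4)*(0) + (-2)*(-10) = 40
Dx = 0*[(-2)*4 - (-2)*(-1)] - (-4)*[(-14)*4 - (-2)*33] + (-2)*[(-14)*(-1) - (-2)*33]
  = 0*(-10) - (-4)*(10) + (-2)*(80) = -120
Dy = (-2)*[(-14)*4 - (-2)*33] - 0*[2*4 - (-2)*(-4)] + (-2)*[2*33 - (-14)*(-4)]
  = (-2)*(10) - 0*(0) + (-2)*(10) = -40
Dz = (-2)*[(-2)*33 - (-14)*(-1)] - (-4)*[2*33 - (-14)*(-4)] + 0*[2*(-1) - (-2)*(-4)]
  = (-2)*(-80) - (-4)*(10) + 0*(-10) = 200
x = Dx/D = -120/40 = -3, y = Dy/D = -40/40 = -1, z = Dz/D = 200/40 = 5
Check eq1: (-2)(-3) + (-4)(-1) + (-2)(5) = 0 = 0 ✓
Check eq2: (2)(-3) + (-2)(-1) + (-2)(5) = -14 = -14 ✓
Check eq3: (-4)(-3) + (-1)(-1) + (4)(5) = 33 = 33 ✓

x = -3, y = -1, z = 5


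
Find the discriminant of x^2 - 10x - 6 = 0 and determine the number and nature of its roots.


For ax^2 + bx + c = 0, discriminant D = b^2 - 4ac
Here a = 1, b = -10, c = -6
D = (-10)^2 - 4(1)(-6) = 100 + 24 = 124

D = 124 > 0 but not a perfect square
The equation has 2 distinct real irrational roots.

Discriminant = 124, 2 distinct real irrational roots


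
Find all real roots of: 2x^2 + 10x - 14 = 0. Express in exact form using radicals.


Using the quadratic formula: x = (-b ± sqrt(b^2 - 4ac)) / (2a)
Here a = 2, b = 10, c = -14
Discriminant = b^2 - 4ac = 10^2 - 4(2)(-14) = 100 + 112 = 212
Since discriminant = 212 > 0, there are two real roots.
x = (-10 ± 2*sqrt(53)) / 4
Simplifying: x = (-5 ± sqrt(53)) / 2
Numerically: x ≈ 1.1401 or x ≈ -6.1401

x = (-5 + sqrt(53)) / 2 or x = (-5 - sqrt(53)) / 2


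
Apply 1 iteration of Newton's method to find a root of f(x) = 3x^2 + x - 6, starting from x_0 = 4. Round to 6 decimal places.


Newton's method: x_(n+1) = x_n - f(x_n)/f'(x_n)
f(x) = 3x^2 + x - 6
f'(x) = 6x + 1

Iteration 1:
  f(4.000000) = 46.000000
  f'(4.000000) = 25.000000
  x_1 = 4.000000 - (46.000000)/(25.000000) = 2.160000

x_1 = 2.160000


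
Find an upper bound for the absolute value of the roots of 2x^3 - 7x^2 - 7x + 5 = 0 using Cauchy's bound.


Cauchy's bound: all roots r satisfy |r| <= 1 + max(|a_i/a_n|) for i = 0,...,n-1
where a_n is the leading coefficient.

Coefficients: [2, -7, -7, 5]
Leading coefficient a_n = 2
Ratios |a_i/a_n|: 7/2, 7/2, 5/2
Maximum ratio: 7/2
Cauchy's bound: |r| <= 1 + 7/2 = 9/2

Upper bound = 9/2


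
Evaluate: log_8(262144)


We need the exponent such that 8^? = 262144
8^6 = 262144
Therefore log_8(262144) = 6

6


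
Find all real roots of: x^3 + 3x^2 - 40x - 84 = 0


Let p(x) = x^3 + 3x^2 - 40x - 84. By the rational root theorem (leading coefficient 1), any rational root is an integer divisor of 84: try ±1, ±2, ... in turn.
Test x = 1: value = -120 ≠ 0.
Test x = -1: value = -42 ≠ 0.
Test x = 2: value = -144 ≠ 0.
Test x = -2: value = 0 ✓, so (x + 2) is a factor.
Synthetic division by (x + 2): bring down 1; 1(-2) + 3 = 1; 1(-2) - 40 = -42; (-42)(-2) - 84 = 0 → quotient x^2 + x - 42, remainder 0.
Solve the quadratic x^2 + x - 42 = 0: discriminant = 1^2 - 4(1)(-42) = 1 + 168 = 169.
sqrt(169) = 13, so x = (-1 ± 13)/2: x = 6 or x = -7.

x = -7, x = -2, x = 6


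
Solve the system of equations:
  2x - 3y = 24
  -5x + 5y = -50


Using Cramer's rule:
Determinant D = (2)(5) - (-5)(-3) = 10 - 15 = -5
Dx = (24)(5) - (-50)(-3) = 120 - 150 = -30
Dy = (2)(-50) - (-5)(24) = -100 + 120 = 20
x = Dx/D = -30/-5 = 6
y = Dy/D = 20/-5 = -4

x = 6, y = -4


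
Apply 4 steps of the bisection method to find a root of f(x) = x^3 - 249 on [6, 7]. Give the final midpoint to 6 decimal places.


f(x) = x^3 - 249
f(6) = -33 < 0
f(7) = 94 > 0

Step 1: midpoint = (6.000000 + 7.000000)/2 = 6.500000
  f(6.500000) = 25.625000
  f(mid) > 0, so root is in [6.000000, 6.500000]

Step 2: midpoint = (6.000000 + 6.500000)/2 = 6.250000
  f(6.250000) = -4.859375
  f(mid) < 0, so root is in [6.250000, 6.500000]

Step 3: midpoint = (6.250000 + 6.500000)/2 = 6.375000
  f(6.375000) = 10.083984
  f(mid) > 0, so root is in [6.250000, 6.375000]

Step 4: midpoint = (6.250000 + 6.375000)/2 = 6.312500
  f(6.312500) = 2.538330
  f(mid) > 0, so root is in [6.250000, 6.312500]

midpoint = 6.312500


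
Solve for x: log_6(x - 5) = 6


Convert to exponential form: x - 5 = 6^6 = 46656
x = 46656 + 5 = 46661
Check: log_6(46661 - 5) = log_6(46656) = log_6(46656) = 6 ✓

x = 46661
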